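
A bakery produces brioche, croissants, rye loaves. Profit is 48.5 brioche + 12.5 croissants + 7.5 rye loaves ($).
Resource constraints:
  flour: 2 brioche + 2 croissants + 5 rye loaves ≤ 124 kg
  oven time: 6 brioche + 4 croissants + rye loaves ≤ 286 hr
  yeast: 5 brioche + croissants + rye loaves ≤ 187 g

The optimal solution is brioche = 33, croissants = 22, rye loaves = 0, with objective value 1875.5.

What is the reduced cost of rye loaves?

-2

Binding: oven time and yeast. Non-binding: flour (14 unused).
Since flour is not tight, its dual is 0.
The binding rows give the dual system: 6·y_oven time + 5·y_yeast = 48.5 and 4·y_oven time + 1·y_yeast = 12.5.
→ y_oven time = 1 and y_yeast = 8.5.
Reduced cost of rye loaves: c₃ − yᵀa₃ = 7.5 − (1·1 + 8.5·1) = 7.5 − 9.5 = -2.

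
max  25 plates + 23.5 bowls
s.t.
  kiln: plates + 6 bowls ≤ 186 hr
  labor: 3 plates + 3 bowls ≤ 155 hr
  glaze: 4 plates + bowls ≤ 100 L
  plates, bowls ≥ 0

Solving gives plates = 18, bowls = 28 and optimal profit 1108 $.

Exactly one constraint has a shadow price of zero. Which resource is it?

labor

kiln: 186/186 (binding)
labor: 138/155 (slack 17)
glaze: 100/100 (binding)
By complementary slackness, a constraint with positive slack has shadow price 0 → labor.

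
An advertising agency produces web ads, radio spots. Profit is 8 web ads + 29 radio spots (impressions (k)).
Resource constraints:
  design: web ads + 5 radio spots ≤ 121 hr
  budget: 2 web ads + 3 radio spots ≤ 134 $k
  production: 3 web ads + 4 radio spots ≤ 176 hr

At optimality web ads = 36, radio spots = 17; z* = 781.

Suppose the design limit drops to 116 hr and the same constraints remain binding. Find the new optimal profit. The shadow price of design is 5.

756

Δb = -5, so new z* = 781 + (5)·(-5) = 781 − 25 = 756.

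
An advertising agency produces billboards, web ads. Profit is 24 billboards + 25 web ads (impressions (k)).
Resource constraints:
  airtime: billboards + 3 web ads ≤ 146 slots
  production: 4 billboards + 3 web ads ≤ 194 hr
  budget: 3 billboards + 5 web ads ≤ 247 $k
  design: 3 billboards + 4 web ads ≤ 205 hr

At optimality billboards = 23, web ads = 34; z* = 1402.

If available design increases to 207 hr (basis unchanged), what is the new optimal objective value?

Check each constraint at x*: airtime 125/146 (slack 21); production 194/194 (tight); budget 239/247 (slack 8); design 205/205 (tight).
Since airtime, budget are not tight, their duals are 0.
From A_Bᵀ y = c: 4·y_production + 3·y_design = 24; 3·y_production + 4·y_design = 25.
This yields shadow prices y_production = 3, y_design = 4.
Δz = y_design·Δb = 4 × (2) = 8, so new z* = 1402 + 8 = 1410.

1410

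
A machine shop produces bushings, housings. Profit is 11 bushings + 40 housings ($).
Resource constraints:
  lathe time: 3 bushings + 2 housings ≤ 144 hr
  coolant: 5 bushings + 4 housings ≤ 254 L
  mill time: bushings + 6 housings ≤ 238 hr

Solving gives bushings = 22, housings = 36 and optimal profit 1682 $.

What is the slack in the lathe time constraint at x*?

lathe time used = 3·22 + 2·36 = 138; slack = 144 − 138 = 6.

6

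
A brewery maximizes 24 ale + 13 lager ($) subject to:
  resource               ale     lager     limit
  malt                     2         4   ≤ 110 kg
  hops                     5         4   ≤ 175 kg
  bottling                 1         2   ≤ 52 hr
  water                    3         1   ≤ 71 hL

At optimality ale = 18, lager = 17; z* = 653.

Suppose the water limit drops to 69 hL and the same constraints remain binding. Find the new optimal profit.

639

At the optimum: malt uses 104 of 110 (slack = 6); hops uses 158 of 175 (slack = 17); bottling uses 52 of 52 (binding); water uses 71 of 71 (binding).
By complementary slackness, y = 0 for the non-binding constraints.
Dual feasibility on the basic columns requires 1·y_bottling + 3·y_water = 24, 2·y_bottling + 1·y_water = 13.
Solving: y_bottling = 3, y_water = 7.
Δz = y_water·Δb = 7 × (-2) = -14, so new z* = 653 − 14 = 639.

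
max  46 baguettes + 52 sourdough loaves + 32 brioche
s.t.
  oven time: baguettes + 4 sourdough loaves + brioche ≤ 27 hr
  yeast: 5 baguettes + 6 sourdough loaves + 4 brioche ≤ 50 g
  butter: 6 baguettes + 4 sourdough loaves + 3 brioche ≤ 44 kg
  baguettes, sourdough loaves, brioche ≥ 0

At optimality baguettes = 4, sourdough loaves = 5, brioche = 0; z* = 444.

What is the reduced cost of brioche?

At the optimum: oven time uses 24 of 27 (slack = 3); yeast uses 50 of 50 (binding); butter uses 44 of 44 (binding).
By complementary slackness, y = 0 for the non-binding constraint.
The binding rows give the dual system: 5·y_yeast + 6·y_butter = 46 and 6·y_yeast + 4·y_butter = 52.
This yields shadow prices y_yeast = 8, y_butter = 1.
Reduced cost of brioche: c₃ − yᵀa₃ = 32 − (8·4 + 1·3) = 32 − 35 = -3.

-3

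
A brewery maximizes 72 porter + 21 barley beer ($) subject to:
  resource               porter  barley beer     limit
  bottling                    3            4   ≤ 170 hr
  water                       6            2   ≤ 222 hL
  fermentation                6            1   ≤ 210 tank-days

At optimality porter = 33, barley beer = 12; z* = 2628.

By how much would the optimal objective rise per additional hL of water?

9

Binding: water and fermentation. Non-binding: bottling (23 unused).
By complementary slackness, y = 0 for the non-binding constraint.
Dual feasibility on the basic columns requires 6·y_water + 6·y_fermentation = 72, 2·y_water + 1·y_fermentation = 21.
This yields shadow prices y_water = 9, y_fermentation = 3.
Shadow price of water = 9.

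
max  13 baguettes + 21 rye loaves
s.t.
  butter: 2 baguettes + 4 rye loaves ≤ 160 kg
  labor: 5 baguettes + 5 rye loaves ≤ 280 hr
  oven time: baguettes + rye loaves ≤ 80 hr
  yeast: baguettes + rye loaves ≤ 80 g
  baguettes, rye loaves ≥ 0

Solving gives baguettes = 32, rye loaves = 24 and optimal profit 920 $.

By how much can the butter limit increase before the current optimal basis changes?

64

Binding constraints: butter, labor. The basis is B = [[2,4],[5,5]] with det -10.
Per unit increase in butter, x* moves by d = (-0.5, 0.5).
The basis stays optimal until baguettes reaches 0; allowable increase = 64 kg.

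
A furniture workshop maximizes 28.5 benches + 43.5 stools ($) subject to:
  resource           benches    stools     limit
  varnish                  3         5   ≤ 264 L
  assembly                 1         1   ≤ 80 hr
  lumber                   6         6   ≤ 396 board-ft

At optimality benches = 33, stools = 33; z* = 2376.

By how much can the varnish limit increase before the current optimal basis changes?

Binding constraints: varnish, lumber. The basis is B = [[3,5],[6,6]] with det -12.
Per unit increase in varnish, x* moves by d = (-0.5, 0.5).
The basis stays optimal until benches reaches 0; allowable increase = 66 L.

66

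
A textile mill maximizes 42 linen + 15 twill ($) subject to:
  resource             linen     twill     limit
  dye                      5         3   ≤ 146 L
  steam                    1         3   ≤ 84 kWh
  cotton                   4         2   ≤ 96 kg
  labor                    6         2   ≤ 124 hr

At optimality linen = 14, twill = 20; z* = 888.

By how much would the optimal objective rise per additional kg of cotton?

1.5

At the optimum: dye uses 130 of 146 (slack = 16); steam uses 74 of 84 (slack = 10); cotton uses 96 of 96 (binding); labor uses 124 of 124 (binding).
By complementary slackness, y = 0 for the non-binding constraints.
The binding rows give the dual system: 4·y_cotton + 6·y_labor = 42 and 2·y_cotton + 2·y_labor = 15.
This yields shadow prices y_cotton = 1.5, y_labor = 6.
Shadow price of cotton = 1.5.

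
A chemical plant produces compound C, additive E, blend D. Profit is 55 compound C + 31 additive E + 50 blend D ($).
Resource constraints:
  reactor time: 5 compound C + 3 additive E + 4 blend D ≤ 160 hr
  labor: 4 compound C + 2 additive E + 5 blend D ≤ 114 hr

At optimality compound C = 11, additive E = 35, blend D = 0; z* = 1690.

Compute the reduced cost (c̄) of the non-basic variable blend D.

Both reactor time and labor are binding at x*.
The binding rows give the dual system: 5·y_reactor time + 4·y_labor = 55 and 3·y_reactor time + 2·y_labor = 31.
This yields shadow prices y_reactor time = 7, y_labor = 5.
Reduced cost of blend D: c₃ − yᵀa₃ = 50 − (7·4 + 5·5) = 50 − 53 = -3.

-3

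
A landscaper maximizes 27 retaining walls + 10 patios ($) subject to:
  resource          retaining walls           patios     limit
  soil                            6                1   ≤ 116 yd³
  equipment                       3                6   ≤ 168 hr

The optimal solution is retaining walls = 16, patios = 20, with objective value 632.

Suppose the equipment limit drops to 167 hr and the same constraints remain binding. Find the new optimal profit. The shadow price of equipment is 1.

631

Δb = -1, so new z* = 632 + (1)·(-1) = 632 − 1 = 631.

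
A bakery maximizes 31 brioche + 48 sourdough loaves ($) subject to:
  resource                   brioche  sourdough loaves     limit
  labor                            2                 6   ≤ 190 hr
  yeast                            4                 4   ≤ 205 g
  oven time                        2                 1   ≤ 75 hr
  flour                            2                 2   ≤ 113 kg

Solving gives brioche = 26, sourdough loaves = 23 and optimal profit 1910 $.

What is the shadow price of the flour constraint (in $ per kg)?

0

Binding: labor and oven time. Non-binding: yeast (9 unused), flour (15 unused).
Since yeast, flour are not tight, their duals are 0.
From A_Bᵀ y = c: 2·y_labor + 2·y_oven time = 31; 6·y_labor + 1·y_oven time = 48.
→ y_labor = 6.5 and y_oven time = 9.
Shadow price of flour = 0.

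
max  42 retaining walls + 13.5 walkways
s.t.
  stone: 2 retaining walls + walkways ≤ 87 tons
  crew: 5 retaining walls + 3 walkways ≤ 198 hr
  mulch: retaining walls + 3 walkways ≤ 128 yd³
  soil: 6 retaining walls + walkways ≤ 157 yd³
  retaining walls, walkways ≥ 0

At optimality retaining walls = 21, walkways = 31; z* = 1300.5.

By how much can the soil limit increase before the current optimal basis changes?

80.6

Binding constraints: crew, soil. The basis is B = [[5,3],[6,1]] with det -13.
Per unit increase in soil, x* moves by d = (0.2308, -0.3846).
The basis stays optimal until walkways reaches 0; allowable increase = 80.6 yd³.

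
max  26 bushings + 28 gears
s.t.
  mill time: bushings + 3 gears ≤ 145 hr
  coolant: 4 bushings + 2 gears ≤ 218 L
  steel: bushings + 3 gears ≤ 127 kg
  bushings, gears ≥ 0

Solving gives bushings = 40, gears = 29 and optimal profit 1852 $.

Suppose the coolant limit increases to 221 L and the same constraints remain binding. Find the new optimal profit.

1867

Binding: coolant and steel. Non-binding: mill time (18 unused).
Since mill time is not tight, its dual is 0.
Dual feasibility on the basic columns requires 4·y_coolant + 1·y_steel = 26, 2·y_coolant + 3·y_steel = 28.
Solving: y_coolant = 5, y_steel = 6.
Δz = y_coolant·Δb = 5 × (3) = 15, so new z* = 1852 + 15 = 1867.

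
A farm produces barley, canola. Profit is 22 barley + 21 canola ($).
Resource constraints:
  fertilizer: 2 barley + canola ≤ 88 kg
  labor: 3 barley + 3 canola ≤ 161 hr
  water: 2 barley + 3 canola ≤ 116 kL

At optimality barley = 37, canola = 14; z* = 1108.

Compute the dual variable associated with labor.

0

Check each constraint at x*: fertilizer 88/88 (tight); labor 153/161 (slack 8); water 116/116 (tight).
Since labor is not tight, its dual is 0.
From A_Bᵀ y = c: 2·y_fertilizer + 2·y_water = 22; 1·y_fertilizer + 3·y_water = 21.
This yields shadow prices y_fertilizer = 6, y_water = 5.
Shadow price of labor = 0.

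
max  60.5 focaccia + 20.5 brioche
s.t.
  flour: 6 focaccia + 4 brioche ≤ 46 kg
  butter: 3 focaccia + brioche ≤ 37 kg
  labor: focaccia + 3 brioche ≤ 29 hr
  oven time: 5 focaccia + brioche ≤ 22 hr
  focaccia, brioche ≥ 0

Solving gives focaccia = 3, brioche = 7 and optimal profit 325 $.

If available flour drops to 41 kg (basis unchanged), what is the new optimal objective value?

310

Check each constraint at x*: flour 46/46 (tight); butter 16/37 (slack 21); labor 24/29 (slack 5); oven time 22/22 (tight).
By complementary slackness, y = 0 for the non-binding constraints.
Dual feasibility on the basic columns requires 6·y_flour + 5·y_oven time = 60.5, 4·y_flour + 1·y_oven time = 20.5.
Solving: y_flour = 3, y_oven time = 8.5.
Δz = y_flour·Δb = 3 × (-5) = -15, so new z* = 325 − 15 = 310.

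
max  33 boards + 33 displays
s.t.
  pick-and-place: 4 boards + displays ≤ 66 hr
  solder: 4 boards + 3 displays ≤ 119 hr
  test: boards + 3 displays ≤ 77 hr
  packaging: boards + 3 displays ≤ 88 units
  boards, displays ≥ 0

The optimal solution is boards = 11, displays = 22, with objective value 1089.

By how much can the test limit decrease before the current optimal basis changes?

60.5

Binding constraints: pick-and-place, test. The basis is B = [[4,1],[1,3]] with det 11.
Per unit decrease in test, x* moves by d = (0.0909, -0.3636).
The basis stays optimal until displays reaches 0; allowable decrease = 60.5 hr.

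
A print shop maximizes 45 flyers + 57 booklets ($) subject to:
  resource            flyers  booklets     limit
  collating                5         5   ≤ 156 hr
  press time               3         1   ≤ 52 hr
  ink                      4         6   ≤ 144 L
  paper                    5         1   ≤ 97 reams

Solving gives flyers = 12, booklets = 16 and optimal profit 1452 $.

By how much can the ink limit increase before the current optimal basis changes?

22.4

Binding constraints: press time, ink. The basis is B = [[3,1],[4,6]] with det 14.
Per unit increase in ink, x* moves by d = (-0.0714, 0.2143).
The basis stays optimal until collating becomes binding; allowable increase = 22.4 L.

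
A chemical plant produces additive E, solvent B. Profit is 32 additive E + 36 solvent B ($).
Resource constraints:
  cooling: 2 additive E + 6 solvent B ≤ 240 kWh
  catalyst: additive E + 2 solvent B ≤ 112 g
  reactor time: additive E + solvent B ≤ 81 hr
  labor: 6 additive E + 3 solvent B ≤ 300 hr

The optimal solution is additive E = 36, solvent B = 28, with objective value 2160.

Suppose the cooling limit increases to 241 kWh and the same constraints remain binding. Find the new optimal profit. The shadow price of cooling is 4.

Δb = 1, so new z* = 2160 + (4)·(1) = 2160 + 4 = 2164.

2164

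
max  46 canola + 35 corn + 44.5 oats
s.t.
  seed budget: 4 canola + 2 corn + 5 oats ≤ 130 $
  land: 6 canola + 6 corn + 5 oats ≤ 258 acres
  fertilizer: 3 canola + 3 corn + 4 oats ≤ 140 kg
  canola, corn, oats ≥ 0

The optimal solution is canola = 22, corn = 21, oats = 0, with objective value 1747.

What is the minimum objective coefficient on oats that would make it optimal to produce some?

47.5

Check each constraint at x*: seed budget 130/130 (tight); land 258/258 (tight); fertilizer 129/140 (slack 11).
By complementary slackness, y = 0 for the non-binding constraint.
From A_Bᵀ y = c: 4·y_seed budget + 6·y_land = 46; 2·y_seed budget + 6·y_land = 35.
Solving: y_seed budget = 5.5, y_land = 4.
oats enters the basis when its profit ≥ yᵀa₃ = 5.5·5 + 4·5 = 47.5.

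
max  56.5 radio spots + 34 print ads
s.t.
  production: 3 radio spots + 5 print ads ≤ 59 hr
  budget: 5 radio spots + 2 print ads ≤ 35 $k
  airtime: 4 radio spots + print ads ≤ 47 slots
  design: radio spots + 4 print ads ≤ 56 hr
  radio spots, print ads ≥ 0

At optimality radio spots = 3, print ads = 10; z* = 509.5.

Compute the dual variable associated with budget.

9.5

Binding: production and budget. Non-binding: airtime (25 unused), design (13 unused).
Since airtime, design are not tight, their duals are 0.
Dual feasibility on the basic columns requires 3·y_production + 5·y_budget = 56.5, 5·y_production + 2·y_budget = 34.
This yields shadow prices y_production = 3, y_budget = 9.5.
Shadow price of budget = 9.5.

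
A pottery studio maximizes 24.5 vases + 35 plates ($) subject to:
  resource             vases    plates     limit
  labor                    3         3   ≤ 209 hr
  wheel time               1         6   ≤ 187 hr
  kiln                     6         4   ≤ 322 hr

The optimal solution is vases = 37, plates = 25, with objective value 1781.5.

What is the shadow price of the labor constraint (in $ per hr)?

0

Check each constraint at x*: labor 186/209 (slack 23); wheel time 187/187 (tight); kiln 322/322 (tight).
Since labor is not tight, its dual is 0.
The binding rows give the dual system: 1·y_wheel time + 6·y_kiln = 24.5 and 6·y_wheel time + 4·y_kiln = 35.
This yields shadow prices y_wheel time = 3.5, y_kiln = 3.5.
Shadow price of labor = 0.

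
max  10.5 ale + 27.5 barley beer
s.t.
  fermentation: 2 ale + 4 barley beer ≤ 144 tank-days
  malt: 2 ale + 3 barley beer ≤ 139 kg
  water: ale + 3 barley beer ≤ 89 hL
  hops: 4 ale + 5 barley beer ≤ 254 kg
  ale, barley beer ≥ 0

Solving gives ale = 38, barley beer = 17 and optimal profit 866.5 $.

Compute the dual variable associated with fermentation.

2

At the optimum: fermentation uses 144 of 144 (binding); malt uses 127 of 139 (slack = 12); water uses 89 of 89 (binding); hops uses 237 of 254 (slack = 17).
Since malt, hops are not tight, their duals are 0.
The binding rows give the dual system: 2·y_fermentation + 1·y_water = 10.5 and 4·y_fermentation + 3·y_water = 27.5.
→ y_fermentation = 2 and y_water = 6.5.
Shadow price of fermentation = 2.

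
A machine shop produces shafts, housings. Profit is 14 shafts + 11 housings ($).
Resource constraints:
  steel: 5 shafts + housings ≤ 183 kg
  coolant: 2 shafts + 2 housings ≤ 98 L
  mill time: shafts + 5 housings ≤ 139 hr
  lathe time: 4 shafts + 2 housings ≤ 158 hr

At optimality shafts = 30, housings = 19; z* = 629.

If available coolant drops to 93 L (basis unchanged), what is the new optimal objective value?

609

Check each constraint at x*: steel 169/183 (slack 14); coolant 98/98 (tight); mill time 125/139 (slack 14); lathe time 158/158 (tight).
Since steel, mill time are not tight, their duals are 0.
From A_Bᵀ y = c: 2·y_coolant + 4·y_lathe time = 14; 2·y_coolant + 2·y_lathe time = 11.
This yields shadow prices y_coolant = 4, y_lathe time = 1.5.
Δz = y_coolant·Δb = 4 × (-5) = -20, so new z* = 629 − 20 = 609.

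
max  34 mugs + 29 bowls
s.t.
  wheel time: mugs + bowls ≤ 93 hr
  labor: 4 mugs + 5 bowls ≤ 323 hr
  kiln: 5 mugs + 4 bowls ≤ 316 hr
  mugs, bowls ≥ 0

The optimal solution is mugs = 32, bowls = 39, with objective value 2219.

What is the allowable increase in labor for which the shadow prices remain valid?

Binding constraints: labor, kiln. The basis is B = [[4,5],[5,4]] with det -9.
Per unit increase in labor, x* moves by d = (-0.4444, 0.5556).
The basis stays optimal until mugs reaches 0; allowable increase = 72 hr.

72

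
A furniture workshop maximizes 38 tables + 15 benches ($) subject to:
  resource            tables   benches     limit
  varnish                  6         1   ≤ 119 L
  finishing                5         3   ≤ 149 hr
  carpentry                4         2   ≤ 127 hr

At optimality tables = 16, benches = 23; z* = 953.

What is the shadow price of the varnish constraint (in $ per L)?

Check each constraint at x*: varnish 119/119 (tight); finishing 149/149 (tight); carpentry 110/127 (slack 17).
Since carpentry is not tight, its dual is 0.
Dual feasibility on the basic columns requires 6·y_varnish + 5·y_finishing = 38, 1·y_varnish + 3·y_finishing = 15.
Solving: y_varnish = 3, y_finishing = 4.
Shadow price of varnish = 3.

3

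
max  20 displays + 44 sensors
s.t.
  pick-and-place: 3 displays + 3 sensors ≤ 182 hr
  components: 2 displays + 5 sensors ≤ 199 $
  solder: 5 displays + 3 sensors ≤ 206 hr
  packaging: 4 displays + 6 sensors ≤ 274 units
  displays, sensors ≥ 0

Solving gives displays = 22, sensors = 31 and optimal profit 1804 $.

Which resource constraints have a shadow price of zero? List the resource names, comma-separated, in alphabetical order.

pick-and-place: 159/182 (slack 23)
components: 199/199 (binding)
solder: 203/206 (slack 3)
packaging: 274/274 (binding)
By complementary slackness, a constraint with positive slack has shadow price 0 → pick-and-place, solder.

pick-and-place, solder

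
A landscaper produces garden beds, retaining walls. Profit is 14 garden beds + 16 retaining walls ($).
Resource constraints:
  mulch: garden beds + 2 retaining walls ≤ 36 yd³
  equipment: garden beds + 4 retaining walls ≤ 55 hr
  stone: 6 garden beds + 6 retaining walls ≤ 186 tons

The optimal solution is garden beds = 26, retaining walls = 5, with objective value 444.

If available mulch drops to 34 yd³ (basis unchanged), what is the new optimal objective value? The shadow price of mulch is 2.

440

Δb = -2, so new z* = 444 + (2)·(-2) = 444 − 4 = 440.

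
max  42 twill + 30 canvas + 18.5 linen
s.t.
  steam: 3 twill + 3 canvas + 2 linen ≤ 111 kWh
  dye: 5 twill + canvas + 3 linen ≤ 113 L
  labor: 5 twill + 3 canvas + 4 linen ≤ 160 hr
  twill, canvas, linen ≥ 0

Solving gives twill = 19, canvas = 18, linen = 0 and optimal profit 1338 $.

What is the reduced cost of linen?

-8.5

Binding: steam and dye. Non-binding: labor (11 unused).
Slack constraints have shadow price 0 (complementary slackness).
From A_Bᵀ y = c: 3·y_steam + 5·y_dye = 42; 3·y_steam + 1·y_dye = 30.
Solving: y_steam = 9, y_dye = 3.
Reduced cost of linen: c₃ − yᵀa₃ = 18.5 − (9·2 + 3·3) = 18.5 − 27 = -8.5.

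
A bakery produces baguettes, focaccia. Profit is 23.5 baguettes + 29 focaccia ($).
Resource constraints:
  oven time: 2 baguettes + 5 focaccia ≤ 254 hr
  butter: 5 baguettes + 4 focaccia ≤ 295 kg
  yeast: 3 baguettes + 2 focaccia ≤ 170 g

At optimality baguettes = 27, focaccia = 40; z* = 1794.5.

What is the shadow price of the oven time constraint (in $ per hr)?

3

Binding: oven time and butter. Non-binding: yeast (9 unused).
Slack constraints have shadow price 0 (complementary slackness).
The binding rows give the dual system: 2·y_oven time + 5·y_butter = 23.5 and 5·y_oven time + 4·y_butter = 29.
Solving: y_oven time = 3, y_butter = 3.5.
Shadow price of oven time = 3.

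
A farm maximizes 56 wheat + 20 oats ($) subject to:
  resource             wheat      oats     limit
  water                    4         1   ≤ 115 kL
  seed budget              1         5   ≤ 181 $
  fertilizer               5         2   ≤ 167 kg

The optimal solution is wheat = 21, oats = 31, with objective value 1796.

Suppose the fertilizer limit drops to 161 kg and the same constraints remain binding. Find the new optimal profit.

Check each constraint at x*: water 115/115 (tight); seed budget 176/181 (slack 5); fertilizer 167/167 (tight).
Since seed budget is not tight, its dual is 0.
From A_Bᵀ y = c: 4·y_water + 5·y_fertilizer = 56; 1·y_water + 2·y_fertilizer = 20.
Solving: y_water = 4, y_fertilizer = 8.
Δz = y_fertilizer·Δb = 8 × (-6) = -48, so new z* = 1796 − 48 = 1748.

1748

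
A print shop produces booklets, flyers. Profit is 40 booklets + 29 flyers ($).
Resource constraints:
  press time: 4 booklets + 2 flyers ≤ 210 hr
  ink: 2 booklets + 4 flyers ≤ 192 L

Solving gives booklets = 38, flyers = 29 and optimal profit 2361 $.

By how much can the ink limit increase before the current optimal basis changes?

Binding constraints: press time, ink. The basis is B = [[4,2],[2,4]] with det 12.
Per unit increase in ink, x* moves by d = (-0.1667, 0.3333).
The basis stays optimal until booklets reaches 0; allowable increase = 228 L.

228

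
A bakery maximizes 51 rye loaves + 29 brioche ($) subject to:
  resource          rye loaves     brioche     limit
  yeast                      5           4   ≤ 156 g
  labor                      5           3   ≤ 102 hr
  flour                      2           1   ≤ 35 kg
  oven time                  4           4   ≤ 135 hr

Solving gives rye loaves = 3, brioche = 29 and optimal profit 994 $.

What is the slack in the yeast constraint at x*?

yeast used = 5·3 + 4·29 = 131; slack = 156 − 131 = 25.

25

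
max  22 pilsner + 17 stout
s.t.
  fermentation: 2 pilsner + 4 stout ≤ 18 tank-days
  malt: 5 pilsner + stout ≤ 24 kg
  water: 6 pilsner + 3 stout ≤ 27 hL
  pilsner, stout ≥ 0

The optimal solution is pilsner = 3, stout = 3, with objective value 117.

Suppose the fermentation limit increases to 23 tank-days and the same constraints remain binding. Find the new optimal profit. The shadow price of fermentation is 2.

127

Δb = 5, so new z* = 117 + (2)·(5) = 117 + 10 = 127.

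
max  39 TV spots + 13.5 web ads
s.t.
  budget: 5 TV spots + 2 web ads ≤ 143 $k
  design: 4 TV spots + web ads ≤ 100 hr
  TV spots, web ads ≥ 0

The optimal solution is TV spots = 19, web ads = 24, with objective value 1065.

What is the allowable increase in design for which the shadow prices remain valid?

14.4

Binding constraints: budget, design. The basis is B = [[5,2],[4,1]] with det -3.
Per unit increase in design, x* moves by d = (0.6667, -1.6667).
The basis stays optimal until web ads reaches 0; allowable increase = 14.4 hr.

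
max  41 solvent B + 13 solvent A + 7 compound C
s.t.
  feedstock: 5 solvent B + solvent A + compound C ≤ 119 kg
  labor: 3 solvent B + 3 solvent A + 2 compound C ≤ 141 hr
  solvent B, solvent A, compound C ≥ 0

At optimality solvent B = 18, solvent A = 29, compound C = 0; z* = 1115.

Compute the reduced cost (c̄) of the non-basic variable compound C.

At the optimum: feedstock uses 119 of 119 (binding); labor uses 141 of 141 (binding).
From A_Bᵀ y = c: 5·y_feedstock + 3·y_labor = 41; 1·y_feedstock + 3·y_labor = 13.
→ y_feedstock = 7 and y_labor = 2.
Reduced cost of compound C: c₃ − yᵀa₃ = 7 − (7·1 + 2·2) = 7 − 11 = -4.

-4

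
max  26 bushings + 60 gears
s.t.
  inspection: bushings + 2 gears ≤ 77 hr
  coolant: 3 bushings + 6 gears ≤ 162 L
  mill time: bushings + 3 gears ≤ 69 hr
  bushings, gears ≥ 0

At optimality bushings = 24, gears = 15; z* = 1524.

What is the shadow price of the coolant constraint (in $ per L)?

At the optimum: inspection uses 54 of 77 (slack = 23); coolant uses 162 of 162 (binding); mill time uses 69 of 69 (binding).
By complementary slackness, y = 0 for the non-binding constraint.
From A_Bᵀ y = c: 3·y_coolant + 1·y_mill time = 26; 6·y_coolant + 3·y_mill time = 60.
Solving: y_coolant = 6, y_mill time = 8.
Shadow price of coolant = 6.

6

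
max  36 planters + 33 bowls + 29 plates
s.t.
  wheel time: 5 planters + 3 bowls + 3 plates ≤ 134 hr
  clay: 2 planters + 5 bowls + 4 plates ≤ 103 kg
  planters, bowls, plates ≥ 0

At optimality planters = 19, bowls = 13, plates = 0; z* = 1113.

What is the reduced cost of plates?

Check each constraint at x*: wheel time 134/134 (tight); clay 103/103 (tight).
Dual feasibility on the basic columns requires 5·y_wheel time + 2·y_clay = 36, 3·y_wheel time + 5·y_clay = 33.
Solving: y_wheel time = 6, y_clay = 3.
Reduced cost of plates: c₃ − yᵀa₃ = 29 − (6·3 + 3·4) = 29 − 30 = -1.

-1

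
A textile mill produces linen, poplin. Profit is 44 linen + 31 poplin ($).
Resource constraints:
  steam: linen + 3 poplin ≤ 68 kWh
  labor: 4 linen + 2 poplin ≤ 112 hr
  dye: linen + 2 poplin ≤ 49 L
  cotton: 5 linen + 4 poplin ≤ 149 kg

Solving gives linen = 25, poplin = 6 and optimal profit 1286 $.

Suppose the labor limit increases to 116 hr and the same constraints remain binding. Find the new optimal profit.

1300

At the optimum: steam uses 43 of 68 (slack = 25); labor uses 112 of 112 (binding); dye uses 37 of 49 (slack = 12); cotton uses 149 of 149 (binding).
Slack constraints have shadow price 0 (complementary slackness).
From A_Bᵀ y = c: 4·y_labor + 5·y_cotton = 44; 2·y_labor + 4·y_cotton = 31.
Solving: y_labor = 3.5, y_cotton = 6.
Δz = y_labor·Δb = 3.5 × (4) = 14, so new z* = 1286 + 14 = 1300.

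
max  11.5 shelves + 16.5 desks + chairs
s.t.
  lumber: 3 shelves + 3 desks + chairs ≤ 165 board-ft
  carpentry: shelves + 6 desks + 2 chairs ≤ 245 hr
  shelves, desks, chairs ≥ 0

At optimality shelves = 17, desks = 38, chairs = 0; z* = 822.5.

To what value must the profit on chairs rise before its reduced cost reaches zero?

Check each constraint at x*: lumber 165/165 (tight); carpentry 245/245 (tight).
From A_Bᵀ y = c: 3·y_lumber + 1·y_carpentry = 11.5; 3·y_lumber + 6·y_carpentry = 16.5.
Solving: y_lumber = 3.5, y_carpentry = 1.
chairs enters the basis when its profit ≥ yᵀa₃ = 3.5·1 + 1·2 = 5.5.

5.5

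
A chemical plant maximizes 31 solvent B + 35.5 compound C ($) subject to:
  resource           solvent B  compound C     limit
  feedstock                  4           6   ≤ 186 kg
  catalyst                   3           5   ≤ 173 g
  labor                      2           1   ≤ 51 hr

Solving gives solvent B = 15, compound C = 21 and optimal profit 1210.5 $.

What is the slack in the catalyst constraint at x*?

23

catalyst used = 3·15 + 5·21 = 150; slack = 173 − 150 = 23.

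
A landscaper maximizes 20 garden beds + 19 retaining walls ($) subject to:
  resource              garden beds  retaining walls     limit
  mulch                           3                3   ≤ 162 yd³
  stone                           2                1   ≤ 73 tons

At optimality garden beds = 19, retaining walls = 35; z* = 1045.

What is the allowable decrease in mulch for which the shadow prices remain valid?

52.5

Binding constraints: mulch, stone. The basis is B = [[3,3],[2,1]] with det -3.
Per unit decrease in mulch, x* moves by d = (0.3333, -0.6667).
The basis stays optimal until retaining walls reaches 0; allowable decrease = 52.5 yd³.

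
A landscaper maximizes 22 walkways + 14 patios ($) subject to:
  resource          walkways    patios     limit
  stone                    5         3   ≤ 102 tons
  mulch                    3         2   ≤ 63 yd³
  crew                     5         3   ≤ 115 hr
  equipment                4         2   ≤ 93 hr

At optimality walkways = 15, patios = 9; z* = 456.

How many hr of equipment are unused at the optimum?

equipment used = 4·15 + 2·9 = 78; slack = 93 − 78 = 15.

15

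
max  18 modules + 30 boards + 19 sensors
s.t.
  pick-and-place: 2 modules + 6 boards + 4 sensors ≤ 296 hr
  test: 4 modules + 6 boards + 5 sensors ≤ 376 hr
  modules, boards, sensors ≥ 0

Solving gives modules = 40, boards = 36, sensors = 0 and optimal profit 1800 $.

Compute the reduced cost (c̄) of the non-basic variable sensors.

Check each constraint at x*: pick-and-place 296/296 (tight); test 376/376 (tight).
Dual feasibility on the basic columns requires 2·y_pick-and-place + 4·y_test = 18, 6·y_pick-and-place + 6·y_test = 30.
→ y_pick-and-place = 1 and y_test = 4.
Reduced cost of sensors: c₃ − yᵀa₃ = 19 − (1·4 + 4·5) = 19 − 24 = -5.

-5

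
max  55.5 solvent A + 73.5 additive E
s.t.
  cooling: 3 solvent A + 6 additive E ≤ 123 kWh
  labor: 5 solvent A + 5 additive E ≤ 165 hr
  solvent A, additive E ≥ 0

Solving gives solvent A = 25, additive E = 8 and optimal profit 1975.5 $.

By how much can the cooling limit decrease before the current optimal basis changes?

24

Binding constraints: cooling, labor. The basis is B = [[3,6],[5,5]] with det -15.
Per unit decrease in cooling, x* moves by d = (0.3333, -0.3333).
The basis stays optimal until additive E reaches 0; allowable decrease = 24 kWh.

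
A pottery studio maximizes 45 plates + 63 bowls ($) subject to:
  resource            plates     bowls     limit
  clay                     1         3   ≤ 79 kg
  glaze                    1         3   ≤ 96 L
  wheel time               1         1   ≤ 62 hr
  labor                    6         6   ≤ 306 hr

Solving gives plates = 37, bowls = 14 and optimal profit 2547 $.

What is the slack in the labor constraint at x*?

labor used = 6·37 + 6·14 = 306; slack = 306 − 306 = 0.

0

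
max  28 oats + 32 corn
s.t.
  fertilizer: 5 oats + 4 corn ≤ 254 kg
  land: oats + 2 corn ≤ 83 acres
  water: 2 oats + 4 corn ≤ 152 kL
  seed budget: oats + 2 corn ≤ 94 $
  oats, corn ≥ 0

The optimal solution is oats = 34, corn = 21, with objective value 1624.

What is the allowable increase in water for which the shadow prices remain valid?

14

Binding constraints: fertilizer, water. The basis is B = [[5,4],[2,4]] with det 12.
Per unit increase in water, x* moves by d = (-0.3333, 0.4167).
The basis stays optimal until land becomes binding; allowable increase = 14 kL.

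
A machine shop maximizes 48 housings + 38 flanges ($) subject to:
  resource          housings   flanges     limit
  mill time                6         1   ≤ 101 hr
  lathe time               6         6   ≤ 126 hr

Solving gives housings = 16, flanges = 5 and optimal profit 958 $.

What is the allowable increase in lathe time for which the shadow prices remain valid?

480

Binding constraints: mill time, lathe time. The basis is B = [[6,1],[6,6]] with det 30.
Per unit increase in lathe time, x* moves by d = (-0.0333, 0.2).
The basis stays optimal until housings reaches 0; allowable increase = 480 hr.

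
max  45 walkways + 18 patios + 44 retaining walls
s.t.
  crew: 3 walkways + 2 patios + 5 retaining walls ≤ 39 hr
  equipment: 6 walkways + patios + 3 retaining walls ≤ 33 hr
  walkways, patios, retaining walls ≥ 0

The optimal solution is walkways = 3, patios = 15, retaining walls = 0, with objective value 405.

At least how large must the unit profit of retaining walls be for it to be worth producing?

Both crew and equipment are binding at x*.
Dual feasibility on the basic columns requires 3·y_crew + 6·y_equipment = 45, 2·y_crew + 1·y_equipment = 18.
→ y_crew = 7 and y_equipment = 4.
retaining walls enters the basis when its profit ≥ yᵀa₃ = 7·5 + 4·3 = 47.

47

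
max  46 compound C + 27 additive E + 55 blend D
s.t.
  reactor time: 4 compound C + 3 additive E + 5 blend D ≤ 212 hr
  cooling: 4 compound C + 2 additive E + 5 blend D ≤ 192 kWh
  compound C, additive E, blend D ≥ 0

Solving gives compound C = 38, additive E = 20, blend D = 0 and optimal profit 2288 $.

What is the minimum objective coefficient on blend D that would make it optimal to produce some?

57.5

Check each constraint at x*: reactor time 212/212 (tight); cooling 192/192 (tight).
The binding rows give the dual system: 4·y_reactor time + 4·y_cooling = 46 and 3·y_reactor time + 2·y_cooling = 27.
Solving: y_reactor time = 4, y_cooling = 7.5.
blend D enters the basis when its profit ≥ yᵀa₃ = 4·5 + 7.5·5 = 57.5.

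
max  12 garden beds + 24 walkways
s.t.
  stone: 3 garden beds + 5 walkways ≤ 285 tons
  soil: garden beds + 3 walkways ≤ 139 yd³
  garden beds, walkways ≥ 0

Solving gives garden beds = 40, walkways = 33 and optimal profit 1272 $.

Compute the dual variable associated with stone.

3

At the optimum: stone uses 285 of 285 (binding); soil uses 139 of 139 (binding).
The binding rows give the dual system: 3·y_stone + 1·y_soil = 12 and 5·y_stone + 3·y_soil = 24.
Solving: y_stone = 3, y_soil = 3.
Shadow price of stone = 3.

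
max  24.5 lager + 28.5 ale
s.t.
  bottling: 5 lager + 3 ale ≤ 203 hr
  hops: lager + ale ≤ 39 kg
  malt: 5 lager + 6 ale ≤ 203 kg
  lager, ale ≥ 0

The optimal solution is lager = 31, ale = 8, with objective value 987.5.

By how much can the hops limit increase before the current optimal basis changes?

Binding constraints: hops, malt. The basis is B = [[1,1],[5,6]] with det 1.
Per unit increase in hops, x* moves by d = (6, -5).
The basis stays optimal until ale reaches 0; allowable increase = 1.6 kg.

1.6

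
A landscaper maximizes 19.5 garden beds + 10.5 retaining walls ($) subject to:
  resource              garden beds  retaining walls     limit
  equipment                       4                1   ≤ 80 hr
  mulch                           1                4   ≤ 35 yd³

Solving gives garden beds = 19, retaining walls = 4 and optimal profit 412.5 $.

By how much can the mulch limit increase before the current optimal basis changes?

285

Binding constraints: equipment, mulch. The basis is B = [[4,1],[1,4]] with det 15.
Per unit increase in mulch, x* moves by d = (-0.0667, 0.2667).
The basis stays optimal until garden beds reaches 0; allowable increase = 285 yd³.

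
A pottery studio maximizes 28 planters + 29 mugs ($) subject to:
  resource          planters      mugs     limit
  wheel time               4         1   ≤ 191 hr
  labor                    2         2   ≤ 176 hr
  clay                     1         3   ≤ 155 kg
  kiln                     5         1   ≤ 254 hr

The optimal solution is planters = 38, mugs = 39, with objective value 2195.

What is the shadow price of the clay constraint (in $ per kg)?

At the optimum: wheel time uses 191 of 191 (binding); labor uses 154 of 176 (slack = 22); clay uses 155 of 155 (binding); kiln uses 229 of 254 (slack = 25).
Slack constraints have shadow price 0 (complementary slackness).
Dual feasibility on the basic columns requires 4·y_wheel time + 1·y_clay = 28, 1·y_wheel time + 3·y_clay = 29.
→ y_wheel time = 5 and y_clay = 8.
Shadow price of clay = 8.

8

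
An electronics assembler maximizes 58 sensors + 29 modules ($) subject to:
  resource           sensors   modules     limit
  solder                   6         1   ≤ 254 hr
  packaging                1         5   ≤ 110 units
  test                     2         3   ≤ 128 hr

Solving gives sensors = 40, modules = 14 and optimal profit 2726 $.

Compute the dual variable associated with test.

Check each constraint at x*: solder 254/254 (tight); packaging 110/110 (tight); test 122/128 (slack 6).
Slack constraints have shadow price 0 (complementary slackness).
The binding rows give the dual system: 6·y_solder + 1·y_packaging = 58 and 1·y_solder + 5·y_packaging = 29.
Solving: y_solder = 9, y_packaging = 4.
Shadow price of test = 0.

0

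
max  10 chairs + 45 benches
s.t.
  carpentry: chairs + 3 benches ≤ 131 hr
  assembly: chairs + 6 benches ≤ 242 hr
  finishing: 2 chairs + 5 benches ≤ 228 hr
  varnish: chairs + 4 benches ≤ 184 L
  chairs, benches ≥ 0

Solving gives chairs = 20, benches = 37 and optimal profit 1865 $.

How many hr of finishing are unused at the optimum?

3

finishing used = 2·20 + 5·37 = 225; slack = 228 − 225 = 3.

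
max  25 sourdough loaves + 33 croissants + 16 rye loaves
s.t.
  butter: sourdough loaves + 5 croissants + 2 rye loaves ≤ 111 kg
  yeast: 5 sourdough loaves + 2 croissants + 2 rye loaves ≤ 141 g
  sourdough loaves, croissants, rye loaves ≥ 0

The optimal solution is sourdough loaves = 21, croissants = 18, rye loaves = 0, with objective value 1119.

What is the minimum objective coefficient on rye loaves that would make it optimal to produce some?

Both butter and yeast are binding at x*.
From A_Bᵀ y = c: 1·y_butter + 5·y_yeast = 25; 5·y_butter + 2·y_yeast = 33.
→ y_butter = 5 and y_yeast = 4.
rye loaves enters the basis when its profit ≥ yᵀa₃ = 5·2 + 4·2 = 18.

18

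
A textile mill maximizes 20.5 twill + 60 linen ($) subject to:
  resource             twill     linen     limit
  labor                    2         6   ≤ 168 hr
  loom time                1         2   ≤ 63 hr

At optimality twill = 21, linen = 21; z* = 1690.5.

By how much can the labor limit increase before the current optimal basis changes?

21

Binding constraints: labor, loom time. The basis is B = [[2,6],[1,2]] with det -2.
Per unit increase in labor, x* moves by d = (-1, 0.5).
The basis stays optimal until twill reaches 0; allowable increase = 21 hr.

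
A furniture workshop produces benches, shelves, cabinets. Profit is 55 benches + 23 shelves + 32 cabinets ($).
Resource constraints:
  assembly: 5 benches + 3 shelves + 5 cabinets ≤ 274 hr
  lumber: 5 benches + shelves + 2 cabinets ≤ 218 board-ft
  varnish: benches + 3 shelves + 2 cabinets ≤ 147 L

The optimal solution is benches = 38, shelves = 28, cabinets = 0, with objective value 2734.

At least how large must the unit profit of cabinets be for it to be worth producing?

40

Binding: assembly and lumber. Non-binding: varnish (25 unused).
Since varnish is not tight, its dual is 0.
Dual feasibility on the basic columns requires 5·y_assembly + 5·y_lumber = 55, 3·y_assembly + 1·y_lumber = 23.
Solving: y_assembly = 6, y_lumber = 5.
cabinets enters the basis when its profit ≥ yᵀa₃ = 6·5 + 5·2 = 40.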